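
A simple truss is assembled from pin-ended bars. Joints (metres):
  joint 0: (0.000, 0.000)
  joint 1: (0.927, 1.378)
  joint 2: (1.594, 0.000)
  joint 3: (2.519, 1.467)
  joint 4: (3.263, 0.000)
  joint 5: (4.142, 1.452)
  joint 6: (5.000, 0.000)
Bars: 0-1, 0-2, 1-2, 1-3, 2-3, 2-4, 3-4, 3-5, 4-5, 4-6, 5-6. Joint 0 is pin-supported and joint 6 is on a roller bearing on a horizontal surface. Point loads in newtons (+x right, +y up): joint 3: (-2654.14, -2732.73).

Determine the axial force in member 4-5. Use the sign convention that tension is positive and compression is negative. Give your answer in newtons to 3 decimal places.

N=7 nodes, M=11 members, R=3 reactions → 2N=14, M+R=14
member 0 (0-1): L=1.6608, (cx,cy)=(0.5582,0.8297)
member 1 (0-2): L=1.5940, (cx,cy)=(1.0000,0.0000)
member 2 (1-2): L=1.5309, (cx,cy)=(0.4357,-0.9001)
member 3 (1-3): L=1.5945, (cx,cy)=(0.9984,0.0558)
member 4 (2-3): L=1.7343, (cx,cy)=(0.5334,0.8459)
member 5 (2-4): L=1.6690, (cx,cy)=(1.0000,0.0000)
member 6 (3-4): L=1.6449, (cx,cy)=(0.4523,-0.8919)
member 7 (3-5): L=1.6231, (cx,cy)=(1.0000,-0.0092)
member 8 (4-5): L=1.6973, (cx,cy)=(0.5179,0.8555)
member 9 (4-6): L=1.7370, (cx,cy)=(1.0000,0.0000)
member 10 (5-6): L=1.6866, (cx,cy)=(0.5087,-0.8609)
solve A·x = −loads:
  F[0-1] = -2572.7798 N (compression)
  F[0-2] = -1218.0937 N (compression)
  F[1-2] = +2222.3011 N (tension)
  F[1-3] = -2408.0135 N (compression)
  F[2-3] = -2364.7351 N (compression)
  F[2-4] = +1011.3833 N (tension)
  F[3-4] = -663.1647 N (compression)
  F[3-5] = -711.4556 N (compression)
  F[4-5] = +691.3829 N (tension)
  F[4-6] = +353.3782 N (tension)
  F[5-6] = -694.6292 N (compression)
  Rx@0 = +2654.1400 N
  Ry@0 = +2134.7053 N
  Ry@6 = +598.0247 N

691.383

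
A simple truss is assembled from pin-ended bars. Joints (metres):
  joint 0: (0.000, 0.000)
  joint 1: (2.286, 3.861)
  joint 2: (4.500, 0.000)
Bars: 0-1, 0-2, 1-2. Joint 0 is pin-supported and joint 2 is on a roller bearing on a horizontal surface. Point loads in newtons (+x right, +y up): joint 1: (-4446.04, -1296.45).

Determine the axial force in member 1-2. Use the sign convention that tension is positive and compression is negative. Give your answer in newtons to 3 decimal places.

N=3 nodes, M=3 members, R=3 reactions → 2N=6, M+R=6
member 0 (0-1): L=4.4870, (cx,cy)=(0.5095,0.8605)
member 1 (0-2): L=4.5000, (cx,cy)=(1.0000,0.0000)
member 2 (1-2): L=4.4507, (cx,cy)=(0.4974,-0.8675)
solve A·x = −loads:
  F[0-1] = -5174.4604 N (compression)
  F[0-2] = -1809.7949 N (compression)
  F[1-2] = +3638.1810 N (tension)
  Rx@0 = +4446.0400 N
  Ry@0 = +4452.5557 N
  Ry@2 = -3156.1057 N

3638.181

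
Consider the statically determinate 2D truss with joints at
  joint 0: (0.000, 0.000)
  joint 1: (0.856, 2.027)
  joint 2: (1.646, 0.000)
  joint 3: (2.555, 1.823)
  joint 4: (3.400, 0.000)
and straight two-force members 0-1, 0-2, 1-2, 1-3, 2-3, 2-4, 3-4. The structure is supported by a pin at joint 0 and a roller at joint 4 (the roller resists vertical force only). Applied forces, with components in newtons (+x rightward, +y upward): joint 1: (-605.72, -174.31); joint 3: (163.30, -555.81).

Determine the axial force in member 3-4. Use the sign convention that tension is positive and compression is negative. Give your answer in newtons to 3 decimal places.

N=5 nodes, M=7 members, R=3 reactions → 2N=10, M+R=10
member 0 (0-1): L=2.2003, (cx,cy)=(0.3890,0.9212)
member 1 (0-2): L=1.6460, (cx,cy)=(1.0000,0.0000)
member 2 (1-2): L=2.1755, (cx,cy)=(0.3631,-0.9317)
member 3 (1-3): L=1.7112, (cx,cy)=(0.9929,-0.1192)
member 4 (2-3): L=2.0371, (cx,cy)=(0.4462,0.8949)
member 5 (2-4): L=1.7540, (cx,cy)=(1.0000,0.0000)
member 6 (3-4): L=2.0093, (cx,cy)=(0.4205,-0.9073)
solve A·x = −loads:
  F[0-1] = -588.4761 N (compression)
  F[0-2] = -213.4840 N (compression)
  F[1-2] = +363.1966 N (tension)
  F[1-3] = +246.6540 N (tension)
  F[2-3] = -378.1396 N (compression)
  F[2-4] = +87.1428 N (tension)
  F[3-4] = -207.2160 N (compression)
  Rx@0 = +442.4200 N
  Ry@0 = +542.1184 N
  Ry@4 = +188.0016 N

-207.216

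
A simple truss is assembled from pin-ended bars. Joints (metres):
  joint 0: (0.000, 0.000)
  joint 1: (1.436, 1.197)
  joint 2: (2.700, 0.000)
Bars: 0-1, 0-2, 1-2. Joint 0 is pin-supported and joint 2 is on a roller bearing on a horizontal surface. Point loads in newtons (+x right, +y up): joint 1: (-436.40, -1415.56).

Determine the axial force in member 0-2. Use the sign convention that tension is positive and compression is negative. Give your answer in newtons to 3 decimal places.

N=3 nodes, M=3 members, R=3 reactions → 2N=6, M+R=6
member 0 (0-1): L=1.8695, (cx,cy)=(0.7681,0.6403)
member 1 (0-2): L=2.7000, (cx,cy)=(1.0000,0.0000)
member 2 (1-2): L=1.7408, (cx,cy)=(0.7261,-0.6876)
solve A·x = −loads:
  F[0-1] = -1337.1487 N (compression)
  F[0-2] = +590.7088 N (tension)
  F[1-2] = -813.5494 N (compression)
  Rx@0 = +436.4000 N
  Ry@0 = +856.1625 N
  Ry@2 = +559.3975 N

590.709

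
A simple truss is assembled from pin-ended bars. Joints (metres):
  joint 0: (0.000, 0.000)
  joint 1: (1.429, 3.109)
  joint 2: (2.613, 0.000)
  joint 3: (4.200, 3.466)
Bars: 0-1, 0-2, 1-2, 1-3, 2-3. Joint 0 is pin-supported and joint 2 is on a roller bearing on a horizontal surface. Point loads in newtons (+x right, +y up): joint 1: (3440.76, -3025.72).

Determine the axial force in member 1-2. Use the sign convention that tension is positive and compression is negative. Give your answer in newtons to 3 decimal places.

N=4 nodes, M=5 members, R=3 reactions → 2N=8, M+R=8
member 0 (0-1): L=3.4217, (cx,cy)=(0.4176,0.9086)
member 1 (0-2): L=2.6130, (cx,cy)=(1.0000,0.0000)
member 2 (1-2): L=3.3268, (cx,cy)=(0.3559,-0.9345)
member 3 (1-3): L=2.7939, (cx,cy)=(0.9918,0.1278)
member 4 (2-3): L=3.8120, (cx,cy)=(0.4163,0.9092)
solve A·x = −loads:
  F[0-1] = +2996.7242 N (tension)
  F[0-2] = +2189.2363 N (tension)
  F[1-2] = -6151.3487 N (compression)
  F[1-3] = +0.0000 N (tension)
  F[2-3] = +0.0000 N (tension)
  Rx@0 = -3440.7600 N
  Ry@0 = -2722.8742 N
  Ry@2 = +5748.5942 N

-6151.349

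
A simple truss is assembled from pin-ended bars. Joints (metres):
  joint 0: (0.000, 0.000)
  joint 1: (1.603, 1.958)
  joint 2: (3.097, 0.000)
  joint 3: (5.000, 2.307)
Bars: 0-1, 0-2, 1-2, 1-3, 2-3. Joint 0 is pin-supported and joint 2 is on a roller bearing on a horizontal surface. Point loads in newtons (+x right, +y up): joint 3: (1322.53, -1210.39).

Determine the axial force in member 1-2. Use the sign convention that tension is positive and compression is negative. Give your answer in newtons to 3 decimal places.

-1847.020

N=4 nodes, M=5 members, R=3 reactions → 2N=8, M+R=8
member 0 (0-1): L=2.5305, (cx,cy)=(0.6335,0.7738)
member 1 (0-2): L=3.0970, (cx,cy)=(1.0000,0.0000)
member 2 (1-2): L=2.4629, (cx,cy)=(0.6066,-0.7950)
member 3 (1-3): L=3.4149, (cx,cy)=(0.9948,0.1022)
member 4 (2-3): L=2.9906, (cx,cy)=(0.6363,0.7714)
solve A·x = −loads:
  F[0-1] = +2234.4224 N (tension)
  F[0-2] = -92.9196 N (compression)
  F[1-2] = -1847.0200 N (compression)
  F[1-3] = +2549.2105 N (tension)
  F[2-3] = -1906.7716 N (compression)
  Rx@0 = -1322.5300 N
  Ry@0 = -1728.9147 N
  Ry@2 = +2939.3047 N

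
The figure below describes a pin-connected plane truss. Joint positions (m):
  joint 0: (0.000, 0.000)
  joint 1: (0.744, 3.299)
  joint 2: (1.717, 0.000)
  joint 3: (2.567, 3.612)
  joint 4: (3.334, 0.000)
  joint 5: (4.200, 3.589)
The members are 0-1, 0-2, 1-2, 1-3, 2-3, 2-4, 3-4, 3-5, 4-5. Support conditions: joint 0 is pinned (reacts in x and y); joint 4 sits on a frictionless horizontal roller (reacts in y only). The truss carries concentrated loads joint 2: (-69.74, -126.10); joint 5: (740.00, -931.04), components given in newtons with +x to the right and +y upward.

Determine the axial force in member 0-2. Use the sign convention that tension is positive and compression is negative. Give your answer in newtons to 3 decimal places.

449.862

N=6 nodes, M=9 members, R=3 reactions → 2N=12, M+R=12
member 0 (0-1): L=3.3819, (cx,cy)=(0.2200,0.9755)
member 1 (0-2): L=1.7170, (cx,cy)=(1.0000,0.0000)
member 2 (1-2): L=3.4395, (cx,cy)=(0.2829,-0.9592)
member 3 (1-3): L=1.8497, (cx,cy)=(0.9856,0.1692)
member 4 (2-3): L=3.7107, (cx,cy)=(0.2291,0.9734)
member 5 (2-4): L=1.6170, (cx,cy)=(1.0000,0.0000)
member 6 (3-4): L=3.6925, (cx,cy)=(0.2077,-0.9782)
member 7 (3-5): L=1.6332, (cx,cy)=(0.9999,-0.0141)
member 8 (4-5): L=3.6920, (cx,cy)=(0.2346,0.9721)
solve A·x = −loads:
  F[0-1] = +1001.8198 N (tension)
  F[0-2] = +449.8620 N (tension)
  F[1-2] = -932.2346 N (compression)
  F[1-3] = +491.2020 N (tension)
  F[2-3] = +1048.1245 N (tension)
  F[2-4] = +15.7886 N (tension)
  F[3-4] = -1141.8204 N (compression)
  F[3-5] = +961.4814 N (tension)
  F[4-5] = -943.8309 N (compression)
  Rx@0 = -670.2600 N
  Ry@0 = -977.2756 N
  Ry@4 = +2034.4156 N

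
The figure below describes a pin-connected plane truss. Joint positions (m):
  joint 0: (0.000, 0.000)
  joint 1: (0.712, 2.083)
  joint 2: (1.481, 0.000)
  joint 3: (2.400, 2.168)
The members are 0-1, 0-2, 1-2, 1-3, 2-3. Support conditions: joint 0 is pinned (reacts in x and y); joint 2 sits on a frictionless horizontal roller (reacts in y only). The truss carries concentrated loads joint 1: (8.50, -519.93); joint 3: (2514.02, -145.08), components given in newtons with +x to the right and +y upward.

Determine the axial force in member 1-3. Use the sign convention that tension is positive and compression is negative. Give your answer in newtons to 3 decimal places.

N=4 nodes, M=5 members, R=3 reactions → 2N=8, M+R=8
member 0 (0-1): L=2.2013, (cx,cy)=(0.3234,0.9462)
member 1 (0-2): L=1.4810, (cx,cy)=(1.0000,0.0000)
member 2 (1-2): L=2.2204, (cx,cy)=(0.3463,-0.9381)
member 3 (1-3): L=1.6901, (cx,cy)=(0.9987,0.0503)
member 4 (2-3): L=2.3547, (cx,cy)=(0.3903,0.9207)
solve A·x = −loads:
  F[0-1] = +3711.7363 N (tension)
  F[0-2] = +1321.9904 N (tension)
  F[1-2] = -4156.8945 N (compression)
  F[1-3] = +2635.0272 N (tension)
  F[2-3] = -301.5106 N (compression)
  Rx@0 = -2522.5200 N
  Ry@0 = -3512.2236 N
  Ry@2 = +4177.2336 N

2635.027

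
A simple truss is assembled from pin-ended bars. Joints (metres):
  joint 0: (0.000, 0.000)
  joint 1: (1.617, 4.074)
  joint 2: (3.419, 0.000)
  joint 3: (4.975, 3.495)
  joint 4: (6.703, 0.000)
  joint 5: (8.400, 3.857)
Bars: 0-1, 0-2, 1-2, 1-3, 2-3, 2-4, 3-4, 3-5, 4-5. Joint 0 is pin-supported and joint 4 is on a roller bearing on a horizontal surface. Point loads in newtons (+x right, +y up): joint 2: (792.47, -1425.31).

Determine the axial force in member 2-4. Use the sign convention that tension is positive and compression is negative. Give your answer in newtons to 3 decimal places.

N=6 nodes, M=9 members, R=3 reactions → 2N=12, M+R=12
member 0 (0-1): L=4.3832, (cx,cy)=(0.3689,0.9295)
member 1 (0-2): L=3.4190, (cx,cy)=(1.0000,0.0000)
member 2 (1-2): L=4.4547, (cx,cy)=(0.4045,-0.9145)
member 3 (1-3): L=3.4076, (cx,cy)=(0.9855,-0.1699)
member 4 (2-3): L=3.8257, (cx,cy)=(0.4067,0.9136)
member 5 (2-4): L=3.2840, (cx,cy)=(1.0000,0.0000)
member 6 (3-4): L=3.8988, (cx,cy)=(0.4432,-0.8964)
member 7 (3-5): L=3.4441, (cx,cy)=(0.9945,0.1051)
member 8 (4-5): L=4.2138, (cx,cy)=(0.4027,0.9153)
solve A·x = −loads:
  F[0-1] = -751.2948 N (compression)
  F[0-2] = +1069.6311 N (tension)
  F[1-2] = +883.1736 N (tension)
  F[1-3] = -643.7780 N (compression)
  F[2-3] = +676.0632 N (tension)
  F[2-4] = +359.4478 N (tension)
  F[3-4] = -811.0138 N (compression)
  F[3-5] = +0.0000 N (tension)
  F[4-5] = -0.0000 N (compression)
  Rx@0 = -792.4700 N
  Ry@0 = +698.3020 N
  Ry@4 = +727.0080 N

359.448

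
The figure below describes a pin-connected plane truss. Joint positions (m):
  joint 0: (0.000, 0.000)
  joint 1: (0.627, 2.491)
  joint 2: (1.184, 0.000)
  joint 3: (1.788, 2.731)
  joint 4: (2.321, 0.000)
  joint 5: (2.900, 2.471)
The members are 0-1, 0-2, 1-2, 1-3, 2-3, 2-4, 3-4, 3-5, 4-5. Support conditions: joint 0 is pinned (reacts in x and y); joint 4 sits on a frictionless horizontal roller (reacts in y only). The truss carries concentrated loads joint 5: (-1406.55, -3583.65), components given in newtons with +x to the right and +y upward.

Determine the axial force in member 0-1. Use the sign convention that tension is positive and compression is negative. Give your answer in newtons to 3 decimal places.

N=6 nodes, M=9 members, R=3 reactions → 2N=12, M+R=12
member 0 (0-1): L=2.5687, (cx,cy)=(0.2441,0.9698)
member 1 (0-2): L=1.1840, (cx,cy)=(1.0000,0.0000)
member 2 (1-2): L=2.5525, (cx,cy)=(0.2182,-0.9759)
member 3 (1-3): L=1.1855, (cx,cy)=(0.9793,0.2024)
member 4 (2-3): L=2.7970, (cx,cy)=(0.2159,0.9764)
member 5 (2-4): L=1.1370, (cx,cy)=(1.0000,0.0000)
member 6 (3-4): L=2.7825, (cx,cy)=(0.1916,-0.9815)
member 7 (3-5): L=1.1420, (cx,cy)=(0.9737,-0.2277)
member 8 (4-5): L=2.5379, (cx,cy)=(0.2281,0.9736)
solve A·x = −loads:
  F[0-1] = -622.2922 N (compression)
  F[0-2] = -1254.6531 N (compression)
  F[1-2] = +560.2975 N (tension)
  F[1-3] = -279.9594 N (compression)
  F[2-3] = -560.0078 N (compression)
  F[2-4] = -1011.4556 N (compression)
  F[3-4] = +742.8750 N (tension)
  F[3-5] = -551.8878 N (compression)
  F[4-5] = -3809.7685 N (compression)
  Rx@0 = +1406.5500 N
  Ry@0 = +603.4691 N
  Ry@4 = +2980.1809 N

-622.292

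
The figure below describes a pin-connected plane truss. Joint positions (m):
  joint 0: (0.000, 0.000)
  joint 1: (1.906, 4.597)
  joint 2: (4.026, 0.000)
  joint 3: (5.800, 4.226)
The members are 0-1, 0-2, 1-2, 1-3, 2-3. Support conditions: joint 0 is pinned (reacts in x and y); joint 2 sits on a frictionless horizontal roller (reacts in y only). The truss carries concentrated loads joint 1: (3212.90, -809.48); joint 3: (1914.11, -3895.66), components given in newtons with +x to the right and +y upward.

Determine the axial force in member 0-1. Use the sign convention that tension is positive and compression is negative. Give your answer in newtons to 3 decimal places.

N=4 nodes, M=5 members, R=3 reactions → 2N=8, M+R=8
member 0 (0-1): L=4.9765, (cx,cy)=(0.3830,0.9237)
member 1 (0-2): L=4.0260, (cx,cy)=(1.0000,0.0000)
member 2 (1-2): L=5.0623, (cx,cy)=(0.4188,-0.9081)
member 3 (1-3): L=3.9116, (cx,cy)=(0.9955,-0.0948)
member 4 (2-3): L=4.5832, (cx,cy)=(0.3871,0.9221)
solve A·x = −loads:
  F[0-1] = +7543.2866 N (tension)
  F[0-2] = +2237.9125 N (tension)
  F[1-2] = -8922.8697 N (compression)
  F[1-3] = +3428.3948 N (tension)
  F[2-3] = -3872.3262 N (compression)
  Rx@0 = -5127.0100 N
  Ry@0 = -6968.0908 N
  Ry@2 = +11673.2308 N

7543.287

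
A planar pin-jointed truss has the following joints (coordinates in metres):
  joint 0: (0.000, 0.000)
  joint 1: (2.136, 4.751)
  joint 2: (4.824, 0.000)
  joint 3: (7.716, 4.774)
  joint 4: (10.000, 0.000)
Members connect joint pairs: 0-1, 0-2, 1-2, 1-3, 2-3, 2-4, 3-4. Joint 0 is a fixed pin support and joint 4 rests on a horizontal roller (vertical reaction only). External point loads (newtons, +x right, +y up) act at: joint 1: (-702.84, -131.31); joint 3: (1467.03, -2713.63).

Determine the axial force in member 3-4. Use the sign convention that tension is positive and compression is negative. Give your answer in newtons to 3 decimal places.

-2758.441

N=5 nodes, M=7 members, R=3 reactions → 2N=10, M+R=10
member 0 (0-1): L=5.2091, (cx,cy)=(0.4101,0.9121)
member 1 (0-2): L=4.8240, (cx,cy)=(1.0000,0.0000)
member 2 (1-2): L=5.4587, (cx,cy)=(0.4924,-0.8704)
member 3 (1-3): L=5.5800, (cx,cy)=(1.0000,0.0041)
member 4 (2-3): L=5.5816, (cx,cy)=(0.5181,0.8553)
member 5 (2-4): L=5.1760, (cx,cy)=(1.0000,0.0000)
member 6 (3-4): L=5.2922, (cx,cy)=(0.4316,-0.9021)
solve A·x = −loads:
  F[0-1] = -390.9982 N (compression)
  F[0-2] = +924.5201 N (tension)
  F[1-2] = +260.8261 N (tension)
  F[1-3] = +414.0760 N (tension)
  F[2-3] = -265.4159 N (compression)
  F[2-4] = +1190.4767 N (tension)
  F[3-4] = -2758.4414 N (compression)
  Rx@0 = -764.1900 N
  Ry@0 = +356.6144 N
  Ry@4 = +2488.3256 N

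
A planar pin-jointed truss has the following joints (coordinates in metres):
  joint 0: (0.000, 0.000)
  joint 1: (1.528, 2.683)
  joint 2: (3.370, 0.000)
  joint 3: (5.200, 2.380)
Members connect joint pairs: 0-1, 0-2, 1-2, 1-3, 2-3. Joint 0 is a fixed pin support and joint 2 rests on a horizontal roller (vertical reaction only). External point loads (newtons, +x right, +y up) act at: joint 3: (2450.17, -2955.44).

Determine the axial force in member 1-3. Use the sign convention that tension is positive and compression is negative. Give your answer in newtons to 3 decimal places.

N=4 nodes, M=5 members, R=3 reactions → 2N=8, M+R=8
member 0 (0-1): L=3.0876, (cx,cy)=(0.4949,0.8690)
member 1 (0-2): L=3.3700, (cx,cy)=(1.0000,0.0000)
member 2 (1-2): L=3.2545, (cx,cy)=(0.5660,-0.8244)
member 3 (1-3): L=3.6845, (cx,cy)=(0.9966,-0.0822)
member 4 (2-3): L=3.0022, (cx,cy)=(0.6095,0.7927)
solve A·x = −loads:
  F[0-1] = +3838.2330 N (tension)
  F[0-2] = +550.6946 N (tension)
  F[1-2] = -4490.1410 N (compression)
  F[1-3] = +4455.9616 N (tension)
  F[2-3] = -3265.8505 N (compression)
  Rx@0 = -2450.1700 N
  Ry@0 = -3335.2700 N
  Ry@2 = +6290.7100 N

4455.962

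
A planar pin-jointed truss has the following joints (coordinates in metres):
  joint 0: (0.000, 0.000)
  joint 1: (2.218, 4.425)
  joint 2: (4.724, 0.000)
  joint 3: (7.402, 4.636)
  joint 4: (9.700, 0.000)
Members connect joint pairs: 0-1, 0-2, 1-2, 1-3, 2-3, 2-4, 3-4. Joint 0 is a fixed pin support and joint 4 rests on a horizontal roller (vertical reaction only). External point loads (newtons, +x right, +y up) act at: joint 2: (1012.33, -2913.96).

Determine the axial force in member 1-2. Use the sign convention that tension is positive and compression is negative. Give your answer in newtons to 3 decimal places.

N=5 nodes, M=7 members, R=3 reactions → 2N=10, M+R=10
member 0 (0-1): L=4.9498, (cx,cy)=(0.4481,0.8940)
member 1 (0-2): L=4.7240, (cx,cy)=(1.0000,0.0000)
member 2 (1-2): L=5.0853, (cx,cy)=(0.4928,-0.8701)
member 3 (1-3): L=5.1883, (cx,cy)=(0.9992,0.0407)
member 4 (2-3): L=5.3539, (cx,cy)=(0.5002,0.8659)
member 5 (2-4): L=4.9760, (cx,cy)=(1.0000,0.0000)
member 6 (3-4): L=5.1743, (cx,cy)=(0.4441,-0.8960)
solve A·x = −loads:
  F[0-1] = -1672.1041 N (compression)
  F[0-2] = +1761.6037 N (tension)
  F[1-2] = +1644.9383 N (tension)
  F[1-3] = -1561.1732 N (compression)
  F[2-3] = +1712.2057 N (tension)
  F[2-4] = +703.4421 N (tension)
  F[3-4] = -1583.9055 N (compression)
  Rx@0 = -1012.3300 N
  Ry@0 = +1494.8314 N
  Ry@4 = +1419.1286 N

1644.938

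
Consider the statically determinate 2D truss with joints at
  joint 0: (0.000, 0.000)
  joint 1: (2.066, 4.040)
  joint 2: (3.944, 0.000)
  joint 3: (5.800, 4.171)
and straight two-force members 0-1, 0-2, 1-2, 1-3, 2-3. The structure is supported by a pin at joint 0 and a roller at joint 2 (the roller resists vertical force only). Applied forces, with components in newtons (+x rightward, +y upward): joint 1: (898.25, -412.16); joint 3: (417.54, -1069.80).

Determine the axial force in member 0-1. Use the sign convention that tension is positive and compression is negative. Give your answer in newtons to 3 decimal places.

1874.422

N=4 nodes, M=5 members, R=3 reactions → 2N=8, M+R=8
member 0 (0-1): L=4.5376, (cx,cy)=(0.4553,0.8903)
member 1 (0-2): L=3.9440, (cx,cy)=(1.0000,0.0000)
member 2 (1-2): L=4.4552, (cx,cy)=(0.4215,-0.9068)
member 3 (1-3): L=3.7363, (cx,cy)=(0.9994,0.0351)
member 4 (2-3): L=4.5653, (cx,cy)=(0.4065,0.9136)
solve A·x = −loads:
  F[0-1] = +1874.4222 N (tension)
  F[0-2] = +462.3558 N (tension)
  F[1-2] = -2259.7583 N (compression)
  F[1-3] = +908.3061 N (tension)
  F[2-3] = -1205.7896 N (compression)
  Rx@0 = -1315.7900 N
  Ry@0 = -1668.8645 N
  Ry@2 = +3150.8245 N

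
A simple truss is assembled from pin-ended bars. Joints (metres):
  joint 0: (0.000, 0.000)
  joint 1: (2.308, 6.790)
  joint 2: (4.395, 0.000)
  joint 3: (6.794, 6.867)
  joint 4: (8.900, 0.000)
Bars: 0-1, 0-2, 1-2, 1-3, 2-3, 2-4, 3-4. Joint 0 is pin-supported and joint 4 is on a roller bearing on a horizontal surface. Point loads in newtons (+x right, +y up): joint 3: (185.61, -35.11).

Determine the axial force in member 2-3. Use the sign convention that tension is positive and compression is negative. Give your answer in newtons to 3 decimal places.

N=5 nodes, M=7 members, R=3 reactions → 2N=10, M+R=10
member 0 (0-1): L=7.1715, (cx,cy)=(0.3218,0.9468)
member 1 (0-2): L=4.3950, (cx,cy)=(1.0000,0.0000)
member 2 (1-2): L=7.1035, (cx,cy)=(0.2938,-0.9559)
member 3 (1-3): L=4.4867, (cx,cy)=(0.9999,0.0172)
member 4 (2-3): L=7.2740, (cx,cy)=(0.3298,0.9440)
member 5 (2-4): L=4.5050, (cx,cy)=(1.0000,0.0000)
member 6 (3-4): L=7.1827, (cx,cy)=(0.2932,-0.9560)
solve A·x = −loads:
  F[0-1] = +142.4840 N (tension)
  F[0-2] = +139.7547 N (tension)
  F[1-2] = -139.5724 N (compression)
  F[1-3] = +86.8743 N (tension)
  F[2-3] = +141.3197 N (tension)
  F[2-4] = +52.1405 N (tension)
  F[3-4] = -177.8293 N (compression)
  Rx@0 = -185.6100 N
  Ry@0 = -134.9036 N
  Ry@4 = +170.0136 N

141.320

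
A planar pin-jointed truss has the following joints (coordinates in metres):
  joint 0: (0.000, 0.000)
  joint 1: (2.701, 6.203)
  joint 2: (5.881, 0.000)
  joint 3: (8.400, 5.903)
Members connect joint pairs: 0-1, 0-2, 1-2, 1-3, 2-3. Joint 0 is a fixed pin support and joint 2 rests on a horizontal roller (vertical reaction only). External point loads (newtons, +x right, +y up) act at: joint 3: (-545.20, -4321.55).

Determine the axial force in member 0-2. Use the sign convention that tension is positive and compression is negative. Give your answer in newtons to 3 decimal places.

N=4 nodes, M=5 members, R=3 reactions → 2N=8, M+R=8
member 0 (0-1): L=6.7655, (cx,cy)=(0.3992,0.9169)
member 1 (0-2): L=5.8810, (cx,cy)=(1.0000,0.0000)
member 2 (1-2): L=6.9706, (cx,cy)=(0.4562,-0.8899)
member 3 (1-3): L=5.7069, (cx,cy)=(0.9986,-0.0526)
member 4 (2-3): L=6.4180, (cx,cy)=(0.3925,0.9198)
solve A·x = −loads:
  F[0-1] = +1422.0446 N (tension)
  F[0-2] = -1112.9210 N (compression)
  F[1-2] = -1540.3011 N (compression)
  F[1-3] = +1272.1656 N (tension)
  F[2-3] = -4625.8712 N (compression)
  Rx@0 = +545.2000 N
  Ry@0 = -1303.8036 N
  Ry@2 = +5625.3536 N

-1112.921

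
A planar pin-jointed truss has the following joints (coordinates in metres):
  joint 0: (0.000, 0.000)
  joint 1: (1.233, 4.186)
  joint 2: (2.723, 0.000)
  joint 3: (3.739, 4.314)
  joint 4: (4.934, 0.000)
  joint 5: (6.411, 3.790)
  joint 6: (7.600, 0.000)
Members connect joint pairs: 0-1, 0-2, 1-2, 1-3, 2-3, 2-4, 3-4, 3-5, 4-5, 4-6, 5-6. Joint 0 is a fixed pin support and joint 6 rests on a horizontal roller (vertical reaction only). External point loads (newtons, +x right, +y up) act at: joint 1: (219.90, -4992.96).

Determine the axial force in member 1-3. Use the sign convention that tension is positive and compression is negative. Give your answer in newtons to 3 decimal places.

-1066.888

N=7 nodes, M=11 members, R=3 reactions → 2N=14, M+R=14
member 0 (0-1): L=4.3638, (cx,cy)=(0.2826,0.9593)
member 1 (0-2): L=2.7230, (cx,cy)=(1.0000,0.0000)
member 2 (1-2): L=4.4433, (cx,cy)=(0.3353,-0.9421)
member 3 (1-3): L=2.5093, (cx,cy)=(0.9987,0.0510)
member 4 (2-3): L=4.4320, (cx,cy)=(0.2292,0.9734)
member 5 (2-4): L=2.2110, (cx,cy)=(1.0000,0.0000)
member 6 (3-4): L=4.4765, (cx,cy)=(0.2670,-0.9637)
member 7 (3-5): L=2.7229, (cx,cy)=(0.9813,-0.1924)
member 8 (4-5): L=4.0676, (cx,cy)=(0.3631,0.9317)
member 9 (4-6): L=2.6660, (cx,cy)=(1.0000,0.0000)
member 10 (5-6): L=3.9721, (cx,cy)=(0.2993,-0.9541)
solve A·x = −loads:
  F[0-1] = -4234.3389 N (compression)
  F[0-2] = +1416.3163 N (tension)
  F[1-2] = -1046.1585 N (compression)
  F[1-3] = -1066.8884 N (compression)
  F[2-3] = +1012.5480 N (tension)
  F[2-4] = +833.3823 N (tension)
  F[3-4] = -842.3997 N (compression)
  F[3-5] = -620.0922 N (compression)
  F[4-5] = +871.2983 N (tension)
  F[4-6] = +292.1240 N (tension)
  F[5-6] = -975.9081 N (compression)
  Rx@0 = -219.9000 N
  Ry@0 = +4061.7993 N
  Ry@6 = +931.1607 N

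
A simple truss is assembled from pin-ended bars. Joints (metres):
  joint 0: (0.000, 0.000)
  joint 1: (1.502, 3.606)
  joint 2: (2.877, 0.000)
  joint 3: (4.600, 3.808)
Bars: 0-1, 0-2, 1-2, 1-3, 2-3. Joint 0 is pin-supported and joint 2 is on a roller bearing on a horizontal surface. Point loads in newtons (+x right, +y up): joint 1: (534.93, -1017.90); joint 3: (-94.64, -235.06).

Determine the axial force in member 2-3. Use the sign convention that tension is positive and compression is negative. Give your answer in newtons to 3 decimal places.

-258.866

N=4 nodes, M=5 members, R=3 reactions → 2N=8, M+R=8
member 0 (0-1): L=3.9063, (cx,cy)=(0.3845,0.9231)
member 1 (0-2): L=2.8770, (cx,cy)=(1.0000,0.0000)
member 2 (1-2): L=3.8593, (cx,cy)=(0.3563,-0.9344)
member 3 (1-3): L=3.1046, (cx,cy)=(0.9979,0.0651)
member 4 (2-3): L=4.1797, (cx,cy)=(0.4122,0.9111)
solve A·x = −loads:
  F[0-1] = +216.1154 N (tension)
  F[0-2] = +357.1923 N (tension)
  F[1-2] = -1302.0590 N (compression)
  F[1-3] = +12.0991 N (tension)
  F[2-3] = -258.8661 N (compression)
  Rx@0 = -440.2900 N
  Ry@0 = -199.5010 N
  Ry@2 = +1452.4610 N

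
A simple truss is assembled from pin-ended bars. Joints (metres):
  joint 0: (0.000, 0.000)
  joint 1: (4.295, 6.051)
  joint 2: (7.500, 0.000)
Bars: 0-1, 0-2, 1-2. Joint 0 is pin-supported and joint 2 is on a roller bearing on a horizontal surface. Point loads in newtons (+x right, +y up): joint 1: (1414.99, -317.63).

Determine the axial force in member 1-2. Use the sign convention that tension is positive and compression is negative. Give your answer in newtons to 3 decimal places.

N=3 nodes, M=3 members, R=3 reactions → 2N=6, M+R=6
member 0 (0-1): L=7.4204, (cx,cy)=(0.5788,0.8155)
member 1 (0-2): L=7.5000, (cx,cy)=(1.0000,0.0000)
member 2 (1-2): L=6.8474, (cx,cy)=(0.4681,-0.8837)
solve A·x = −loads:
  F[0-1] = +1233.5125 N (tension)
  F[0-2] = +701.0163 N (tension)
  F[1-2] = -1497.6991 N (compression)
  Rx@0 = -1414.9900 N
  Ry@0 = -1005.8800 N
  Ry@2 = +1323.5100 N

-1497.699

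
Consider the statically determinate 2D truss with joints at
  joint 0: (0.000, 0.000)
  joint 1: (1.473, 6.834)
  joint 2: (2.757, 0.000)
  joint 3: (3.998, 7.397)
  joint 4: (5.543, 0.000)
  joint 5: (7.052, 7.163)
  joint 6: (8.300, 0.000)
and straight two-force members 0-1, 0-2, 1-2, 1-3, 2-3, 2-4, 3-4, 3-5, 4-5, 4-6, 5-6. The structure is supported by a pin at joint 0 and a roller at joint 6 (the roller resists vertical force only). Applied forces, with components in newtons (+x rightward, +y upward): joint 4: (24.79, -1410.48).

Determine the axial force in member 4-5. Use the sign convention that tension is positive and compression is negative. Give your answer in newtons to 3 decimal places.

934.700

N=7 nodes, M=11 members, R=3 reactions → 2N=14, M+R=14
member 0 (0-1): L=6.9909, (cx,cy)=(0.2107,0.9776)
member 1 (0-2): L=2.7570, (cx,cy)=(1.0000,0.0000)
member 2 (1-2): L=6.9536, (cx,cy)=(0.1847,-0.9828)
member 3 (1-3): L=2.5870, (cx,cy)=(0.9760,0.2176)
member 4 (2-3): L=7.5004, (cx,cy)=(0.1655,0.9862)
member 5 (2-4): L=2.7860, (cx,cy)=(1.0000,0.0000)
member 6 (3-4): L=7.5566, (cx,cy)=(0.2045,-0.9789)
member 7 (3-5): L=3.0630, (cx,cy)=(0.9971,-0.0764)
member 8 (4-5): L=7.3202, (cx,cy)=(0.2061,0.9785)
member 9 (4-6): L=2.7570, (cx,cy)=(1.0000,0.0000)
member 10 (5-6): L=7.2709, (cx,cy)=(0.1716,-0.9852)
solve A·x = −loads:
  F[0-1] = -479.2768 N (compression)
  F[0-2] = +125.7742 N (tension)
  F[1-2] = +435.5579 N (tension)
  F[1-3] = -185.8662 N (compression)
  F[2-3] = -434.0505 N (compression)
  F[2-4] = +278.0186 N (tension)
  F[3-4] = +506.5560 N (tension)
  F[3-5] = -357.8430 N (compression)
  F[4-5] = +934.6999 N (tension)
  F[4-6] = +164.1169 N (tension)
  F[5-6] = -956.1528 N (compression)
  Rx@0 = -24.7900 N
  Ry@0 = +468.5173 N
  Ry@6 = +941.9627 N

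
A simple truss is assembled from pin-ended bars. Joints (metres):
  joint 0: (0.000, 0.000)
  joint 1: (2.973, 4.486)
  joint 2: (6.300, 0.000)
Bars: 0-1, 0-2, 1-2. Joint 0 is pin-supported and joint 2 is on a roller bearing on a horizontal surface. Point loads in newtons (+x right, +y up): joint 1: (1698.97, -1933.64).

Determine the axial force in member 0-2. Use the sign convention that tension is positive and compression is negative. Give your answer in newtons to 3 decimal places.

N=3 nodes, M=3 members, R=3 reactions → 2N=6, M+R=6
member 0 (0-1): L=5.3817, (cx,cy)=(0.5524,0.8336)
member 1 (0-2): L=6.3000, (cx,cy)=(1.0000,0.0000)
member 2 (1-2): L=5.5851, (cx,cy)=(0.5957,-0.8032)
solve A·x = −loads:
  F[0-1] = +226.2919 N (tension)
  F[0-2] = +1573.9606 N (tension)
  F[1-2] = -2642.2292 N (compression)
  Rx@0 = -1698.9700 N
  Ry@0 = -188.6284 N
  Ry@2 = +2122.2684 N

1573.961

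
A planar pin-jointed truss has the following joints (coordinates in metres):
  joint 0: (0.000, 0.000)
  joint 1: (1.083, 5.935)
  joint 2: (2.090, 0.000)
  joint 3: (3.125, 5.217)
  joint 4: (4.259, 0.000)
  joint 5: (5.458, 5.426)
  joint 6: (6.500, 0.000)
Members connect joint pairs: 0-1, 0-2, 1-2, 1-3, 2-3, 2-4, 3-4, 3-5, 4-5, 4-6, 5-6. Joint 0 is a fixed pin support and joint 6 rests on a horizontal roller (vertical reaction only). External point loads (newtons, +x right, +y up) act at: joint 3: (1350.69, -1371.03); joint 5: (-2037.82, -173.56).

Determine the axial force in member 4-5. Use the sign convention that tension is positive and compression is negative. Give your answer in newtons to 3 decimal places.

N=7 nodes, M=11 members, R=3 reactions → 2N=14, M+R=14
member 0 (0-1): L=6.0330, (cx,cy)=(0.1795,0.9838)
member 1 (0-2): L=2.0900, (cx,cy)=(1.0000,0.0000)
member 2 (1-2): L=6.0198, (cx,cy)=(0.1673,-0.9859)
member 3 (1-3): L=2.1646, (cx,cy)=(0.9434,-0.3317)
member 4 (2-3): L=5.3187, (cx,cy)=(0.1946,0.9809)
member 5 (2-4): L=2.1690, (cx,cy)=(1.0000,0.0000)
member 6 (3-4): L=5.3388, (cx,cy)=(0.2124,-0.9772)
member 7 (3-5): L=2.3423, (cx,cy)=(0.9960,0.0892)
member 8 (4-5): L=5.5569, (cx,cy)=(0.2158,0.9764)
member 9 (4-6): L=2.2410, (cx,cy)=(1.0000,0.0000)
member 10 (5-6): L=5.5251, (cx,cy)=(0.1886,-0.9821)
solve A·x = −loads:
  F[0-1] = -1379.1319 N (compression)
  F[0-2] = -439.5584 N (compression)
  F[1-2] = +1557.3222 N (tension)
  F[1-3] = -538.5744 N (compression)
  F[2-3] = -1565.3020 N (compression)
  F[2-4] = +125.5550 N (tension)
  F[3-4] = -208.8972 N (compression)
  F[3-5] = -2127.4898 N (compression)
  F[4-5] = +209.0549 N (tension)
  F[4-6] = +36.0765 N (tension)
  F[5-6] = -191.2939 N (compression)
  Rx@0 = +687.1300 N
  Ry@0 = +1356.7288 N
  Ry@6 = +187.8612 N

209.055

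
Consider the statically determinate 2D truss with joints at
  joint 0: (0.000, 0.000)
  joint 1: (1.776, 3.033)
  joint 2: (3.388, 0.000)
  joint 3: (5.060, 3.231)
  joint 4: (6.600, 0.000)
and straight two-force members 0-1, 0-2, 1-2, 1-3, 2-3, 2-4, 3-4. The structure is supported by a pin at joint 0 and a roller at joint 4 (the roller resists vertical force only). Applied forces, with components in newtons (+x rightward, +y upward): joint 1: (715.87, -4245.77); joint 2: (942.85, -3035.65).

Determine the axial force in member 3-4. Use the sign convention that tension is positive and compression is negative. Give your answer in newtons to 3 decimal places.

N=5 nodes, M=7 members, R=3 reactions → 2N=10, M+R=10
member 0 (0-1): L=3.5147, (cx,cy)=(0.5053,0.8629)
member 1 (0-2): L=3.3880, (cx,cy)=(1.0000,0.0000)
member 2 (1-2): L=3.4348, (cx,cy)=(0.4693,-0.8830)
member 3 (1-3): L=3.2900, (cx,cy)=(0.9982,0.0602)
member 4 (2-3): L=3.6380, (cx,cy)=(0.4596,0.8881)
member 5 (2-4): L=3.2120, (cx,cy)=(1.0000,0.0000)
member 6 (3-4): L=3.5792, (cx,cy)=(0.4303,-0.9027)
solve A·x = −loads:
  F[0-1] = -4926.9215 N (compression)
  F[0-2] = +4148.3094 N (tension)
  F[1-2] = -205.6213 N (compression)
  F[1-3] = -3114.6032 N (compression)
  F[2-3] = +3622.4701 N (tension)
  F[2-4] = +1444.0888 N (tension)
  F[3-4] = -3356.3251 N (compression)
  Rx@0 = -1658.7200 N
  Ry@0 = +4251.6468 N
  Ry@4 = +3029.7732 N

-3356.325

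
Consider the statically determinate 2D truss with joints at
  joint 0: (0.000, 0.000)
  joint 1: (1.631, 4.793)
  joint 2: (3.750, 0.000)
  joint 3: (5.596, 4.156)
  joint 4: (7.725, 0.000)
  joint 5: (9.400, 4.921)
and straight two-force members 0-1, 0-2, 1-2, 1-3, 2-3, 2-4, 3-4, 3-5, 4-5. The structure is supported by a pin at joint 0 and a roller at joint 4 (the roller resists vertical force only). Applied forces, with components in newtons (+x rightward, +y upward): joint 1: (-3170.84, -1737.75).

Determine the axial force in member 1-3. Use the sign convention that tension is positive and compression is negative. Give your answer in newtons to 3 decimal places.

1447.122

N=6 nodes, M=9 members, R=3 reactions → 2N=12, M+R=12
member 0 (0-1): L=5.0629, (cx,cy)=(0.3221,0.9467)
member 1 (0-2): L=3.7500, (cx,cy)=(1.0000,0.0000)
member 2 (1-2): L=5.2405, (cx,cy)=(0.4043,-0.9146)
member 3 (1-3): L=4.0158, (cx,cy)=(0.9873,-0.1586)
member 4 (2-3): L=4.5475, (cx,cy)=(0.4059,0.9139)
member 5 (2-4): L=3.9750, (cx,cy)=(1.0000,0.0000)
member 6 (3-4): L=4.6696, (cx,cy)=(0.4559,-0.8900)
member 7 (3-5): L=3.8802, (cx,cy)=(0.9804,0.1972)
member 8 (4-5): L=5.1983, (cx,cy)=(0.3222,0.9467)
solve A·x = −loads:
  F[0-1] = -3526.1943 N (compression)
  F[0-2] = -2034.8869 N (compression)
  F[1-2] = +1498.9173 N (tension)
  F[1-3] = +1447.1219 N (tension)
  F[2-3] = -1500.0693 N (compression)
  F[2-4] = -819.8707 N (compression)
  F[3-4] = +1798.2395 N (tension)
  F[3-5] = +0.0000 N (tension)
  F[4-5] = -0.0000 N (compression)
  Rx@0 = +3170.8400 N
  Ry@0 = +3338.2116 N
  Ry@4 = -1600.4616 N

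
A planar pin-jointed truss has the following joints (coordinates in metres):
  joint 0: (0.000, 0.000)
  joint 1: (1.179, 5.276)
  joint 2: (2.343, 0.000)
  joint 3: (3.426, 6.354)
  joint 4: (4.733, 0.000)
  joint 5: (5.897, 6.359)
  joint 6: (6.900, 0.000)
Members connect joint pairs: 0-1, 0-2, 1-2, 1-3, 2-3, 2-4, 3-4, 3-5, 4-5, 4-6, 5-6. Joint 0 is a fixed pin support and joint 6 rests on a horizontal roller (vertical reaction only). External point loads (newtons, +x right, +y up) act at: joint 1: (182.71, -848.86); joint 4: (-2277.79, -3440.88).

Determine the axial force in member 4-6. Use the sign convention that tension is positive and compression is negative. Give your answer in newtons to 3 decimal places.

N=7 nodes, M=11 members, R=3 reactions → 2N=14, M+R=14
member 0 (0-1): L=5.4061, (cx,cy)=(0.2181,0.9759)
member 1 (0-2): L=2.3430, (cx,cy)=(1.0000,0.0000)
member 2 (1-2): L=5.4029, (cx,cy)=(0.2154,-0.9765)
member 3 (1-3): L=2.4922, (cx,cy)=(0.9016,0.4325)
member 4 (2-3): L=6.4456, (cx,cy)=(0.1680,0.9858)
member 5 (2-4): L=2.3900, (cx,cy)=(1.0000,0.0000)
member 6 (3-4): L=6.4870, (cx,cy)=(0.2015,-0.9795)
member 7 (3-5): L=2.4710, (cx,cy)=(1.0000,0.0020)
member 8 (4-5): L=6.4647, (cx,cy)=(0.1801,0.9837)
member 9 (4-6): L=2.1670, (cx,cy)=(1.0000,0.0000)
member 10 (5-6): L=6.4376, (cx,cy)=(0.1558,-0.9878)
solve A·x = −loads:
  F[0-1] = -1685.3106 N (compression)
  F[0-2] = -1727.5376 N (compression)
  F[1-2] = +492.5575 N (tension)
  F[1-3] = -727.9965 N (compression)
  F[2-3] = -487.9274 N (compression)
  F[2-4] = -1539.4387 N (compression)
  F[3-4] = +810.6848 N (tension)
  F[3-5] = -901.6891 N (compression)
  F[4-5] = +2690.7975 N (tension)
  F[4-6] = +417.1930 N (tension)
  F[5-6] = -2677.6951 N (compression)
  Rx@0 = +2095.0800 N
  Ry@0 = +1644.7445 N
  Ry@6 = +2644.9955 N

417.193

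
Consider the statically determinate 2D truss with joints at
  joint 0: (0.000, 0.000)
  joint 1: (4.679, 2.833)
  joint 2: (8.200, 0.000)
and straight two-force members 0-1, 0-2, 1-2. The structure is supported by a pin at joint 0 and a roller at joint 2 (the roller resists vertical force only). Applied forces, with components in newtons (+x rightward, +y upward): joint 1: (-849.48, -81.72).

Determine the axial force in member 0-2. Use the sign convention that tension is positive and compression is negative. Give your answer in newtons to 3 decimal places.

-306.804

N=3 nodes, M=3 members, R=3 reactions → 2N=6, M+R=6
member 0 (0-1): L=5.4698, (cx,cy)=(0.8554,0.5179)
member 1 (0-2): L=8.2000, (cx,cy)=(1.0000,0.0000)
member 2 (1-2): L=4.5192, (cx,cy)=(0.7791,-0.6269)
solve A·x = −loads:
  F[0-1] = -634.3963 N (compression)
  F[0-2] = -306.8039 N (compression)
  F[1-2] = +393.7841 N (tension)
  Rx@0 = +849.4800 N
  Ry@0 = +328.5748 N
  Ry@2 = -246.8548 N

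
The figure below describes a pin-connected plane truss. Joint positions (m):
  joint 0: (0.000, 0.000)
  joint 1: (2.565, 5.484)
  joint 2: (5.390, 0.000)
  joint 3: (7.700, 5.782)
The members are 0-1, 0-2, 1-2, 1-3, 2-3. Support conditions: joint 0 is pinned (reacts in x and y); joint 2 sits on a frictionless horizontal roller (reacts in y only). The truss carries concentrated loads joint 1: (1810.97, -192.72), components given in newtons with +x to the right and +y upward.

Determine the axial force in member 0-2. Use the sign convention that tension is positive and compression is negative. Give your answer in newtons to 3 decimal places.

996.407

N=4 nodes, M=5 members, R=3 reactions → 2N=8, M+R=8
member 0 (0-1): L=6.0542, (cx,cy)=(0.4237,0.9058)
member 1 (0-2): L=5.3900, (cx,cy)=(1.0000,0.0000)
member 2 (1-2): L=6.1689, (cx,cy)=(0.4579,-0.8890)
member 3 (1-3): L=5.1436, (cx,cy)=(0.9983,0.0579)
member 4 (2-3): L=6.2264, (cx,cy)=(0.3710,0.9286)
solve A·x = −loads:
  F[0-1] = +1922.6258 N (tension)
  F[0-2] = +996.4073 N (tension)
  F[1-2] = -2175.8233 N (compression)
  F[1-3] = -0.0000 N (compression)
  F[2-3] = -0.0000 N (compression)
  Rx@0 = -1810.9700 N
  Ry@0 = -1741.5446 N
  Ry@2 = +1934.2646 N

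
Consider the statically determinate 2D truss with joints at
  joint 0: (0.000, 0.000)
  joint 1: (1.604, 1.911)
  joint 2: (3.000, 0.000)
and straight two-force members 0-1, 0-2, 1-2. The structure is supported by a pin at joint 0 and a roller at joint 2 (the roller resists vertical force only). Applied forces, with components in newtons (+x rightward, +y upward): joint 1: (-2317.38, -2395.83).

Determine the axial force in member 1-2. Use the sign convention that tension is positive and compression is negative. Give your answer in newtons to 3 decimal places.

N=3 nodes, M=3 members, R=3 reactions → 2N=6, M+R=6
member 0 (0-1): L=2.4949, (cx,cy)=(0.6429,0.7659)
member 1 (0-2): L=3.0000, (cx,cy)=(1.0000,0.0000)
member 2 (1-2): L=2.3666, (cx,cy)=(0.5899,-0.8075)
solve A·x = −loads:
  F[0-1] = -3382.7692 N (compression)
  F[0-2] = -142.5955 N (compression)
  F[1-2] = +241.7370 N (tension)
  Rx@0 = +2317.3800 N
  Ry@0 = +2591.0306 N
  Ry@2 = -195.2006 N

241.737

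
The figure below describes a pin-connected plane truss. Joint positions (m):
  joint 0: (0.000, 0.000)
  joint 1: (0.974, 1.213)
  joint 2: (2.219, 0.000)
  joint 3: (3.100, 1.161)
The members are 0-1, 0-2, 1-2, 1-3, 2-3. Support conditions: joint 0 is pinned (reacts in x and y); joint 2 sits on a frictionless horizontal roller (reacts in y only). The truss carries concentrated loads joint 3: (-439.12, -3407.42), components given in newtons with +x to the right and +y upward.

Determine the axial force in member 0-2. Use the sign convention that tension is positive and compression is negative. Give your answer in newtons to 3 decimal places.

N=4 nodes, M=5 members, R=3 reactions → 2N=8, M+R=8
member 0 (0-1): L=1.5556, (cx,cy)=(0.6261,0.7797)
member 1 (0-2): L=2.2190, (cx,cy)=(1.0000,0.0000)
member 2 (1-2): L=1.7382, (cx,cy)=(0.7163,-0.6978)
member 3 (1-3): L=2.1266, (cx,cy)=(0.9997,-0.0245)
member 4 (2-3): L=1.4574, (cx,cy)=(0.6045,0.7966)
solve A·x = −loads:
  F[0-1] = +1440.3311 N (tension)
  F[0-2] = -1340.9186 N (compression)
  F[1-2] = -1683.2281 N (compression)
  F[1-3] = +2108.0439 N (tension)
  F[2-3] = -4212.6865 N (compression)
  Rx@0 = +439.1200 N
  Ry@0 = -1123.0819 N
  Ry@2 = +4530.5019 N

-1340.919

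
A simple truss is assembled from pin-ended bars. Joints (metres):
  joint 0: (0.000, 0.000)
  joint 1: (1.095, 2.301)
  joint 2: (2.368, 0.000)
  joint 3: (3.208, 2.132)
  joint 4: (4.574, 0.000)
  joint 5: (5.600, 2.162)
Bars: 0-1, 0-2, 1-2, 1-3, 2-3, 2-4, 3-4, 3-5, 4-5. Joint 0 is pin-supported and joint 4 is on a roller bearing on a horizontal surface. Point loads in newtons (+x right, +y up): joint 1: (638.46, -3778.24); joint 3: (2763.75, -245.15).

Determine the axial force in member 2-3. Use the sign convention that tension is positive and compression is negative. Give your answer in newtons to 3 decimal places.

2630.069

N=6 nodes, M=9 members, R=3 reactions → 2N=12, M+R=12
member 0 (0-1): L=2.5483, (cx,cy)=(0.4297,0.9030)
member 1 (0-2): L=2.3680, (cx,cy)=(1.0000,0.0000)
member 2 (1-2): L=2.6297, (cx,cy)=(0.4841,-0.8750)
member 3 (1-3): L=2.1197, (cx,cy)=(0.9968,-0.0797)
member 4 (2-3): L=2.2915, (cx,cy)=(0.3666,0.9304)
member 5 (2-4): L=2.2060, (cx,cy)=(1.0000,0.0000)
member 6 (3-4): L=2.5321, (cx,cy)=(0.5395,-0.8420)
member 7 (3-5): L=2.3922, (cx,cy)=(0.9999,0.0125)
member 8 (4-5): L=2.3931, (cx,cy)=(0.4287,0.9034)
solve A·x = −loads:
  F[0-1] = -1481.2812 N (compression)
  F[0-2] = +4038.7241 N (tension)
  F[1-2] = -2796.5066 N (compression)
  F[1-3] = +79.0450 N (tension)
  F[2-3] = +2630.0687 N (tension)
  F[2-4] = +1720.8515 N (tension)
  F[3-4] = -3189.8368 N (compression)
  F[3-5] = +0.0000 N (tension)
  F[4-5] = -0.0000 N (compression)
  Rx@0 = -3402.2100 N
  Ry@0 = +1337.5515 N
  Ry@4 = +2685.8385 N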